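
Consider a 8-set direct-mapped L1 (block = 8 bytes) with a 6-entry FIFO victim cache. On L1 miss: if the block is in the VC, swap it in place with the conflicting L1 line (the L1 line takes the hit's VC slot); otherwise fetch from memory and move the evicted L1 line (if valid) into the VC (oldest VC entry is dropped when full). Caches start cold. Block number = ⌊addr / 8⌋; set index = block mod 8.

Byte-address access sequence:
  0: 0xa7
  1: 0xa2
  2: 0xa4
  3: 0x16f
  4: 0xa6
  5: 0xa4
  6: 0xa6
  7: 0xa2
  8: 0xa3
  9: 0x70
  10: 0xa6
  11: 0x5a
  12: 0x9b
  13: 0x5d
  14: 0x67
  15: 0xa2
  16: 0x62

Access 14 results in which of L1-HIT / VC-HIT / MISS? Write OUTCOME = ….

OUTCOME = MISS

  [0] addr=0xa7 blk=20 s=4: MISS | VC []
  [1] addr=0xa2 blk=20 s=4: L1-HIT | VC []
  [2] addr=0xa4 blk=20 s=4: L1-HIT | VC []
  [3] addr=0x16f blk=45 s=5: MISS | VC []
  [4] addr=0xa6 blk=20 s=4: L1-HIT | VC []
  [5] addr=0xa4 blk=20 s=4: L1-HIT | VC []
  [6] addr=0xa6 blk=20 s=4: L1-HIT | VC []
  [7] addr=0xa2 blk=20 s=4: L1-HIT | VC []
  [8] addr=0xa3 blk=20 s=4: L1-HIT | VC []
  [9] addr=0x70 blk=14 s=6: MISS | VC []
  [10] addr=0xa6 blk=20 s=4: L1-HIT | VC []
  [11] addr=0x5a blk=11 s=3: MISS | VC []
  [12] addr=0x9b blk=19 s=3: MISS | VC [11]
  [13] addr=0x5d blk=11 s=3: VC-HIT | VC [19]
  [14] addr=0x67 blk=12 s=4: MISS | VC [19, 20]
  [15] addr=0xa2 blk=20 s=4: VC-HIT | VC [19, 12]
  [16] addr=0x62 blk=12 s=4: VC-HIT | VC [19, 20]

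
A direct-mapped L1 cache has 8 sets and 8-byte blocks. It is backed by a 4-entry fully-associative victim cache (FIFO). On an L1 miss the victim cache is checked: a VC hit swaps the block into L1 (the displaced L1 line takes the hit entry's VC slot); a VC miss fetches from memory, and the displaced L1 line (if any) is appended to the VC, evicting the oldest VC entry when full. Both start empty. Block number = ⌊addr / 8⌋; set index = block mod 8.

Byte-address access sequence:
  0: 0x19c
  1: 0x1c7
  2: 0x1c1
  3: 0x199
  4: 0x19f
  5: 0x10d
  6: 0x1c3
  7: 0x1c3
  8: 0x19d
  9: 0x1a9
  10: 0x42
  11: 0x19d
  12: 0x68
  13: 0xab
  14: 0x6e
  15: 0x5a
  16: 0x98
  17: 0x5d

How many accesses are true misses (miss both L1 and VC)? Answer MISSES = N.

  [0] addr=0x19c blk=51 s=3: MISS | VC []
  [1] addr=0x1c7 blk=56 s=0: MISS | VC []
  [2] addr=0x1c1 blk=56 s=0: L1-HIT | VC []
  [3] addr=0x199 blk=51 s=3: L1-HIT | VC []
  [4] addr=0x19f blk=51 s=3: L1-HIT | VC []
  [5] addr=0x10d blk=33 s=1: MISS | VC []
  [6] addr=0x1c3 blk=56 s=0: L1-HIT | VC []
  [7] addr=0x1c3 blk=56 s=0: L1-HIT | VC []
  [8] addr=0x19d blk=51 s=3: L1-HIT | VC []
  [9] addr=0x1a9 blk=53 s=5: MISS | VC []
  [10] addr=0x42 blk=8 s=0: MISS | VC [56]
  [11] addr=0x19d blk=51 s=3: L1-HIT | VC [56]
  [12] addr=0x68 blk=13 s=5: MISS | VC [56, 53]
  [13] addr=0xab blk=21 s=5: MISS | VC [56, 53, 13]
  [14] addr=0x6e blk=13 s=5: VC-HIT | VC [56, 53, 21]
  [15] addr=0x5a blk=11 s=3: MISS | VC [56, 53, 21, 51]
  [16] addr=0x98 blk=19 s=3: MISS | VC [53, 21, 51, 11]
  [17] addr=0x5d blk=11 s=3: VC-HIT | VC [53, 21, 51, 19]

MISSES = 9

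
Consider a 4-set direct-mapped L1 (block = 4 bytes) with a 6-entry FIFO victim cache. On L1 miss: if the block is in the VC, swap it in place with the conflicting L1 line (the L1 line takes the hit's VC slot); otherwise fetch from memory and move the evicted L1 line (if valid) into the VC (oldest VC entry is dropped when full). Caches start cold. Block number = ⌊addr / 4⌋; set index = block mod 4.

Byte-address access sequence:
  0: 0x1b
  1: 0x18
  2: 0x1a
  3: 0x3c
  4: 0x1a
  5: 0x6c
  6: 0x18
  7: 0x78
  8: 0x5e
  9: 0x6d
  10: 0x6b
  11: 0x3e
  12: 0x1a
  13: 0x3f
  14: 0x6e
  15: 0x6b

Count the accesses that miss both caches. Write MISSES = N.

MISSES = 6

  [0] addr=0x1b blk=6 s=2: MISS | VC []
  [1] addr=0x18 blk=6 s=2: L1-HIT | VC []
  [2] addr=0x1a blk=6 s=2: L1-HIT | VC []
  [3] addr=0x3c blk=15 s=3: MISS | VC []
  [4] addr=0x1a blk=6 s=2: L1-HIT | VC []
  [5] addr=0x6c blk=27 s=3: MISS | VC [15]
  [6] addr=0x18 blk=6 s=2: L1-HIT | VC [15]
  [7] addr=0x78 blk=30 s=2: MISS | VC [15, 6]
  [8] addr=0x5e blk=23 s=3: MISS | VC [15, 6, 27]
  [9] addr=0x6d blk=27 s=3: VC-HIT | VC [15, 6, 23]
  [10] addr=0x6b blk=26 s=2: MISS | VC [15, 6, 23, 30]
  [11] addr=0x3e blk=15 s=3: VC-HIT | VC [27, 6, 23, 30]
  [12] addr=0x1a blk=6 s=2: VC-HIT | VC [27, 26, 23, 30]
  [13] addr=0x3f blk=15 s=3: L1-HIT | VC [27, 26, 23, 30]
  [14] addr=0x6e blk=27 s=3: VC-HIT | VC [15, 26, 23, 30]
  [15] addr=0x6b blk=26 s=2: VC-HIT | VC [15, 6, 23, 30]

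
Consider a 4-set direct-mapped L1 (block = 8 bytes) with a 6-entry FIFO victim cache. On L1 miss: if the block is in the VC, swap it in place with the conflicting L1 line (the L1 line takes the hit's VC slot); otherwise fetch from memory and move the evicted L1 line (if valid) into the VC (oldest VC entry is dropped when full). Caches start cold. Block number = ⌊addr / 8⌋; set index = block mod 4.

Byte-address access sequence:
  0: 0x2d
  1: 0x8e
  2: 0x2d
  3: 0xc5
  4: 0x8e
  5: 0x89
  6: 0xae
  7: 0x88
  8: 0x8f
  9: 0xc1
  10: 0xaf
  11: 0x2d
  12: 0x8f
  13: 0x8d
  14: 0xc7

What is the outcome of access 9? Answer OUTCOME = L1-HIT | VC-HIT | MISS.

OUTCOME = L1-HIT

  [0] addr=0x2d blk=5 s=1: MISS | VC []
  [1] addr=0x8e blk=17 s=1: MISS | VC [5]
  [2] addr=0x2d blk=5 s=1: VC-HIT | VC [17]
  [3] addr=0xc5 blk=24 s=0: MISS | VC [17]
  [4] addr=0x8e blk=17 s=1: VC-HIT | VC [5]
  [5] addr=0x89 blk=17 s=1: L1-HIT | VC [5]
  [6] addr=0xae blk=21 s=1: MISS | VC [5, 17]
  [7] addr=0x88 blk=17 s=1: VC-HIT | VC [5, 21]
  [8] addr=0x8f blk=17 s=1: L1-HIT | VC [5, 21]
  [9] addr=0xc1 blk=24 s=0: L1-HIT | VC [5, 21]
  [10] addr=0xaf blk=21 s=1: VC-HIT | VC [5, 17]
  [11] addr=0x2d blk=5 s=1: VC-HIT | VC [21, 17]
  [12] addr=0x8f blk=17 s=1: VC-HIT | VC [21, 5]
  [13] addr=0x8d blk=17 s=1: L1-HIT | VC [21, 5]
  [14] addr=0xc7 blk=24 s=0: L1-HIT | VC [21, 5]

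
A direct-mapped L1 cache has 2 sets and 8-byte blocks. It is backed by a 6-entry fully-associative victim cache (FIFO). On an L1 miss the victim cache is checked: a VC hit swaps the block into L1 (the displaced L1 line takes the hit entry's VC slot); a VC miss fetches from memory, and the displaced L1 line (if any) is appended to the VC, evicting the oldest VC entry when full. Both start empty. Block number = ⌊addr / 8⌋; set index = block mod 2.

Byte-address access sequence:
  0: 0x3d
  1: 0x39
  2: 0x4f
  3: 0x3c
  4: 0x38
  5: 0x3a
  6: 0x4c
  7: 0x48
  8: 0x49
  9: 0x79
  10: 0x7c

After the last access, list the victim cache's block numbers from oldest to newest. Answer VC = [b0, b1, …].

VC = [7, 9]

0: 0x3d (blk 7, set 1) → MISS  vc=[]
1: 0x39 (blk 7, set 1) → L1-HIT  vc=[]
2: 0x4f (blk 9, set 1) → MISS  vc=[7]
3: 0x3c (blk 7, set 1) → VC-HIT  vc=[9]
4: 0x38 (blk 7, set 1) → L1-HIT  vc=[9]
5: 0x3a (blk 7, set 1) → L1-HIT  vc=[9]
6: 0x4c (blk 9, set 1) → VC-HIT  vc=[7]
7: 0x48 (blk 9, set 1) → L1-HIT  vc=[7]
8: 0x49 (blk 9, set 1) → L1-HIT  vc=[7]
9: 0x79 (blk 15, set 1) → MISS  vc=[7, 9]
10: 0x7c (blk 15, set 1) → L1-HIT  vc=[7, 9]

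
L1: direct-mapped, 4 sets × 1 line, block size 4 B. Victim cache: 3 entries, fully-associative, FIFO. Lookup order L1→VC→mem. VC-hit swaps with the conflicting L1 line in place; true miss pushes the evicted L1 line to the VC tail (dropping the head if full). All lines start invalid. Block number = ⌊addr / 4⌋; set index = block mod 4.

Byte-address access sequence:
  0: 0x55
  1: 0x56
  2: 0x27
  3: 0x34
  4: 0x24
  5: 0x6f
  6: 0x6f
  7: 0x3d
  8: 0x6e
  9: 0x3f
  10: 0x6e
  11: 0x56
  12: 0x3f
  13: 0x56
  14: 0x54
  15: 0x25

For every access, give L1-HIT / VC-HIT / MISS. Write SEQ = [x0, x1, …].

#0 0x55→b21/s1 MISS; vc=[]
#1 0x56→b21/s1 L1-HIT; vc=[]
#2 0x27→b9/s1 MISS; vc=[21]
#3 0x34→b13/s1 MISS; vc=[21,9]
#4 0x24→b9/s1 VC-HIT; vc=[21,13]
#5 0x6f→b27/s3 MISS; vc=[21,13]
#6 0x6f→b27/s3 L1-HIT; vc=[21,13]
#7 0x3d→b15/s3 MISS; vc=[21,13,27]
#8 0x6e→b27/s3 VC-HIT; vc=[21,13,15]
#9 0x3f→b15/s3 VC-HIT; vc=[21,13,27]
#10 0x6e→b27/s3 VC-HIT; vc=[21,13,15]
#11 0x56→b21/s1 VC-HIT; vc=[9,13,15]
#12 0x3f→b15/s3 VC-HIT; vc=[9,13,27]
#13 0x56→b21/s1 L1-HIT; vc=[9,13,27]
#14 0x54→b21/s1 L1-HIT; vc=[9,13,27]
#15 0x25→b9/s1 VC-HIT; vc=[21,13,27]

SEQ = [MISS, L1-HIT, MISS, MISS, VC-HIT, MISS, L1-HIT, MISS, VC-HIT, VC-HIT, VC-HIT, VC-HIT, VC-HIT, L1-HIT, L1-HIT, VC-HIT]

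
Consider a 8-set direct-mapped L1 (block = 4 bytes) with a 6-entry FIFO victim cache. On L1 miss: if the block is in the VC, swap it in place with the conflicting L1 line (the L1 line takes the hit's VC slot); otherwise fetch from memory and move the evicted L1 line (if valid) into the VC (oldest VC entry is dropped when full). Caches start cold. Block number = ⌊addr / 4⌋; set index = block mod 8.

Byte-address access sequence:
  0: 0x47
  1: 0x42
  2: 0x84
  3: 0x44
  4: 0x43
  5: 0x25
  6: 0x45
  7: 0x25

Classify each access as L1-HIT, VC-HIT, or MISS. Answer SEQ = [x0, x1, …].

  [0] addr=0x47 blk=17 s=1: MISS | VC []
  [1] addr=0x42 blk=16 s=0: MISS | VC []
  [2] addr=0x84 blk=33 s=1: MISS | VC [17]
  [3] addr=0x44 blk=17 s=1: VC-HIT | VC [33]
  [4] addr=0x43 blk=16 s=0: L1-HIT | VC [33]
  [5] addr=0x25 blk=9 s=1: MISS | VC [33, 17]
  [6] addr=0x45 blk=17 s=1: VC-HIT | VC [33, 9]
  [7] addr=0x25 blk=9 s=1: VC-HIT | VC [33, 17]

SEQ = [MISS, MISS, MISS, VC-HIT, L1-HIT, MISS, VC-HIT, VC-HIT]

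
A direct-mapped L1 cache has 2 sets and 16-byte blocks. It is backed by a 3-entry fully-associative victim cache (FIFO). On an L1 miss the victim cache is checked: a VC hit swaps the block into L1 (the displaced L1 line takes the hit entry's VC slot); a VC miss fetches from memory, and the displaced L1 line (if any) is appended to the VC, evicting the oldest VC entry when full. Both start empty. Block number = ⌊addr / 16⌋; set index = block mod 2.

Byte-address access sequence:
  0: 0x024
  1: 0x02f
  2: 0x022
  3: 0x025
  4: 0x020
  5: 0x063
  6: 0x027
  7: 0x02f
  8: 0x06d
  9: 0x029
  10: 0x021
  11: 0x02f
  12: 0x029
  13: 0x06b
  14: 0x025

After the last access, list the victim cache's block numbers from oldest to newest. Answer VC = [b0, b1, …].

VC = [6]

  [0] addr=0x24 blk=2 s=0: MISS | VC []
  [1] addr=0x2f blk=2 s=0: L1-HIT | VC []
  [2] addr=0x22 blk=2 s=0: L1-HIT | VC []
  [3] addr=0x25 blk=2 s=0: L1-HIT | VC []
  [4] addr=0x20 blk=2 s=0: L1-HIT | VC []
  [5] addr=0x63 blk=6 s=0: MISS | VC [2]
  [6] addr=0x27 blk=2 s=0: VC-HIT | VC [6]
  [7] addr=0x2f blk=2 s=0: L1-HIT | VC [6]
  [8] addr=0x6d blk=6 s=0: VC-HIT | VC [2]
  [9] addr=0x29 blk=2 s=0: VC-HIT | VC [6]
  [10] addr=0x21 blk=2 s=0: L1-HIT | VC [6]
  [11] addr=0x2f blk=2 s=0: L1-HIT | VC [6]
  [12] addr=0x29 blk=2 s=0: L1-HIT | VC [6]
  [13] addr=0x6b blk=6 s=0: VC-HIT | VC [2]
  [14] addr=0x25 blk=2 s=0: VC-HIT | VC [6]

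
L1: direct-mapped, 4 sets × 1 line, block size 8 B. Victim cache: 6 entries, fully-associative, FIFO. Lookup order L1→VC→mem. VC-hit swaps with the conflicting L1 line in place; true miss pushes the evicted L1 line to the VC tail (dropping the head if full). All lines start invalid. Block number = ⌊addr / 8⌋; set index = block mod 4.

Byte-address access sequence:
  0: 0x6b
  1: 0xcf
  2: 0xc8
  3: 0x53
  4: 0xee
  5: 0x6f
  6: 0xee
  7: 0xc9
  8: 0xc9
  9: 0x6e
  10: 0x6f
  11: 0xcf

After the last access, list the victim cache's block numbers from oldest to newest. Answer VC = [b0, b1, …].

#0 0x6b→b13/s1 MISS; vc=[]
#1 0xcf→b25/s1 MISS; vc=[13]
#2 0xc8→b25/s1 L1-HIT; vc=[13]
#3 0x53→b10/s2 MISS; vc=[13]
#4 0xee→b29/s1 MISS; vc=[13,25]
#5 0x6f→b13/s1 VC-HIT; vc=[29,25]
#6 0xee→b29/s1 VC-HIT; vc=[13,25]
#7 0xc9→b25/s1 VC-HIT; vc=[13,29]
#8 0xc9→b25/s1 L1-HIT; vc=[13,29]
#9 0x6e→b13/s1 VC-HIT; vc=[25,29]
#10 0x6f→b13/s1 L1-HIT; vc=[25,29]
#11 0xcf→b25/s1 VC-HIT; vc=[13,29]

VC = [13, 29]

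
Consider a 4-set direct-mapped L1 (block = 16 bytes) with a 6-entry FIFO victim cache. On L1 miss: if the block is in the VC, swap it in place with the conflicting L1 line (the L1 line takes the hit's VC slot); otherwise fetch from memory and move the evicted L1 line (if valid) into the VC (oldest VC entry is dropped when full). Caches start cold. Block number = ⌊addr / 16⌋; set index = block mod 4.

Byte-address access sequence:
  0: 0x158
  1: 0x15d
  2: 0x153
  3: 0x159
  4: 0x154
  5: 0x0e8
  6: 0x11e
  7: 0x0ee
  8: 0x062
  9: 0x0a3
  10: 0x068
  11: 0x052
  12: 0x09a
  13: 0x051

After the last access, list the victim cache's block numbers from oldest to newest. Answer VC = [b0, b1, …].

VC = [21, 14, 10, 17, 9]

  [0] addr=0x158 blk=21 s=1: MISS | VC []
  [1] addr=0x15d blk=21 s=1: L1-HIT | VC []
  [2] addr=0x153 blk=21 s=1: L1-HIT | VC []
  [3] addr=0x159 blk=21 s=1: L1-HIT | VC []
  [4] addr=0x154 blk=21 s=1: L1-HIT | VC []
  [5] addr=0xe8 blk=14 s=2: MISS | VC []
  [6] addr=0x11e blk=17 s=1: MISS | VC [21]
  [7] addr=0xee blk=14 s=2: L1-HIT | VC [21]
  [8] addr=0x62 blk=6 s=2: MISS | VC [21, 14]
  [9] addr=0xa3 blk=10 s=2: MISS | VC [21, 14, 6]
  [10] addr=0x68 blk=6 s=2: VC-HIT | VC [21, 14, 10]
  [11] addr=0x52 blk=5 s=1: MISS | VC [21, 14, 10, 17]
  [12] addr=0x9a blk=9 s=1: MISS | VC [21, 14, 10, 17, 5]
  [13] addr=0x51 blk=5 s=1: VC-HIT | VC [21, 14, 10, 17, 9]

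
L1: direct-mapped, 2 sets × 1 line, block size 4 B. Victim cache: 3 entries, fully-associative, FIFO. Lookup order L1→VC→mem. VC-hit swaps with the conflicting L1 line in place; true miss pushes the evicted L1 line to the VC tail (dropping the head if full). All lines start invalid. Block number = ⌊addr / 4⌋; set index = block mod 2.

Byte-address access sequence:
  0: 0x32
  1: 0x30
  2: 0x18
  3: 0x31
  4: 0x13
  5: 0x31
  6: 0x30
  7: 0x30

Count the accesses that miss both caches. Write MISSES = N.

MISSES = 3

  [0] addr=0x32 blk=12 s=0: MISS | VC []
  [1] addr=0x30 blk=12 s=0: L1-HIT | VC []
  [2] addr=0x18 blk=6 s=0: MISS | VC [12]
  [3] addr=0x31 blk=12 s=0: VC-HIT | VC [6]
  [4] addr=0x13 blk=4 s=0: MISS | VC [6, 12]
  [5] addr=0x31 blk=12 s=0: VC-HIT | VC [6, 4]
  [6] addr=0x30 blk=12 s=0: L1-HIT | VC [6, 4]
  [7] addr=0x30 blk=12 s=0: L1-HIT | VC [6, 4]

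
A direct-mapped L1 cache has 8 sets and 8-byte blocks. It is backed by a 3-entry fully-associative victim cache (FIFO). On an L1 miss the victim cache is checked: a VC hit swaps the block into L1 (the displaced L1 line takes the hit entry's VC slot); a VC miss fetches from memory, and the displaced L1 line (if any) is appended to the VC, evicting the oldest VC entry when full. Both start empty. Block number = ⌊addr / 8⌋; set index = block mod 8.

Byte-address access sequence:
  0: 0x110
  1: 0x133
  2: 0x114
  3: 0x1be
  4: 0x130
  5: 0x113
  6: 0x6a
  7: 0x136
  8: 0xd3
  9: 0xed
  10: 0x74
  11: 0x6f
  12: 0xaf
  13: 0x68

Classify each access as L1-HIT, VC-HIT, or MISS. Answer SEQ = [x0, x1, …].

0: 0x110 (blk 34, set 2) → MISS  vc=[]
1: 0x133 (blk 38, set 6) → MISS  vc=[]
2: 0x114 (blk 34, set 2) → L1-HIT  vc=[]
3: 0x1be (blk 55, set 7) → MISS  vc=[]
4: 0x130 (blk 38, set 6) → L1-HIT  vc=[]
5: 0x113 (blk 34, set 2) → L1-HIT  vc=[]
6: 0x6a (blk 13, set 5) → MISS  vc=[]
7: 0x136 (blk 38, set 6) → L1-HIT  vc=[]
8: 0xd3 (blk 26, set 2) → MISS  vc=[34]
9: 0xed (blk 29, set 5) → MISS  vc=[34, 13]
10: 0x74 (blk 14, set 6) → MISS  vc=[34, 13, 38]
11: 0x6f (blk 13, set 5) → VC-HIT  vc=[34, 29, 38]
12: 0xaf (blk 21, set 5) → MISS  vc=[29, 38, 13]
13: 0x68 (blk 13, set 5) → VC-HIT  vc=[29, 38, 21]

SEQ = [MISS, MISS, L1-HIT, MISS, L1-HIT, L1-HIT, MISS, L1-HIT, MISS, MISS, MISS, VC-HIT, MISS, VC-HIT]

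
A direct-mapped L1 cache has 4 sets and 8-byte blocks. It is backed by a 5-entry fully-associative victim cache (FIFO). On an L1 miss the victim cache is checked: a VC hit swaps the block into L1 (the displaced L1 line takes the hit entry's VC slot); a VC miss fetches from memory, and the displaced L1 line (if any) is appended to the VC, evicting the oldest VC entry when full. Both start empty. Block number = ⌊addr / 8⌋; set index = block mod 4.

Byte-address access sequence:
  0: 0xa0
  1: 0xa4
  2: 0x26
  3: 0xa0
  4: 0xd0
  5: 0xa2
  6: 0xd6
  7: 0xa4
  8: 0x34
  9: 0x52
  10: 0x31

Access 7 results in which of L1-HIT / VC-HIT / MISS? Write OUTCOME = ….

OUTCOME = L1-HIT

0: 0xa0 (blk 20, set 0) → MISS  vc=[]
1: 0xa4 (blk 20, set 0) → L1-HIT  vc=[]
2: 0x26 (blk 4, set 0) → MISS  vc=[20]
3: 0xa0 (blk 20, set 0) → VC-HIT  vc=[4]
4: 0xd0 (blk 26, set 2) → MISS  vc=[4]
5: 0xa2 (blk 20, set 0) → L1-HIT  vc=[4]
6: 0xd6 (blk 26, set 2) → L1-HIT  vc=[4]
7: 0xa4 (blk 20, set 0) → L1-HIT  vc=[4]
8: 0x34 (blk 6, set 2) → MISS  vc=[4, 26]
9: 0x52 (blk 10, set 2) → MISS  vc=[4, 26, 6]
10: 0x31 (blk 6, set 2) → VC-HIT  vc=[4, 26, 10]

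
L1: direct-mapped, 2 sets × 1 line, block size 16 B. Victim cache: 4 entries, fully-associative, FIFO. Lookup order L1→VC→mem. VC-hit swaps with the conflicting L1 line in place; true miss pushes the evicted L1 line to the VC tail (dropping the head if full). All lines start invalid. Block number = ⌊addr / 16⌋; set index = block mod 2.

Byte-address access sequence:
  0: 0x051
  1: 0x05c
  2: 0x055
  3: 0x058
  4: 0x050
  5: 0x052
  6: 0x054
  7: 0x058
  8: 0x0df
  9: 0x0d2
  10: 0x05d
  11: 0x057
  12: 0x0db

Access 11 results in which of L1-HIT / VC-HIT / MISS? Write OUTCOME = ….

OUTCOME = L1-HIT

#0 0x51→b5/s1 MISS; vc=[]
#1 0x5c→b5/s1 L1-HIT; vc=[]
#2 0x55→b5/s1 L1-HIT; vc=[]
#3 0x58→b5/s1 L1-HIT; vc=[]
#4 0x50→b5/s1 L1-HIT; vc=[]
#5 0x52→b5/s1 L1-HIT; vc=[]
#6 0x54→b5/s1 L1-HIT; vc=[]
#7 0x58→b5/s1 L1-HIT; vc=[]
#8 0xdf→b13/s1 MISS; vc=[5]
#9 0xd2→b13/s1 L1-HIT; vc=[5]
#10 0x5d→b5/s1 VC-HIT; vc=[13]
#11 0x57→b5/s1 L1-HIT; vc=[13]
#12 0xdb→b13/s1 VC-HIT; vc=[5]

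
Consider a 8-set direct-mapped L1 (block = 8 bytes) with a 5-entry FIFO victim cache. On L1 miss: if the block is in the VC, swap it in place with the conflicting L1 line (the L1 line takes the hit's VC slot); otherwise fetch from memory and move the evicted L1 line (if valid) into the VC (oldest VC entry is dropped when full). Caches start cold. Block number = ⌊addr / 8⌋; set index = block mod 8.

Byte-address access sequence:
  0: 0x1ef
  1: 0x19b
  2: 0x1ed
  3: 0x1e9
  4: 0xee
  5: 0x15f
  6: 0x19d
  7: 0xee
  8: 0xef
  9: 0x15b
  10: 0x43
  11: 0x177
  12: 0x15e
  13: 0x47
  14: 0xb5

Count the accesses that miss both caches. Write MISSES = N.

#0 0x1ef→b61/s5 MISS; vc=[]
#1 0x19b→b51/s3 MISS; vc=[]
#2 0x1ed→b61/s5 L1-HIT; vc=[]
#3 0x1e9→b61/s5 L1-HIT; vc=[]
#4 0xee→b29/s5 MISS; vc=[61]
#5 0x15f→b43/s3 MISS; vc=[61,51]
#6 0x19d→b51/s3 VC-HIT; vc=[61,43]
#7 0xee→b29/s5 L1-HIT; vc=[61,43]
#8 0xef→b29/s5 L1-HIT; vc=[61,43]
#9 0x15b→b43/s3 VC-HIT; vc=[61,51]
#10 0x43→b8/s0 MISS; vc=[61,51]
#11 0x177→b46/s6 MISS; vc=[61,51]
#12 0x15e→b43/s3 L1-HIT; vc=[61,51]
#13 0x47→b8/s0 L1-HIT; vc=[61,51]
#14 0xb5→b22/s6 MISS; vc=[61,51,46]

MISSES = 7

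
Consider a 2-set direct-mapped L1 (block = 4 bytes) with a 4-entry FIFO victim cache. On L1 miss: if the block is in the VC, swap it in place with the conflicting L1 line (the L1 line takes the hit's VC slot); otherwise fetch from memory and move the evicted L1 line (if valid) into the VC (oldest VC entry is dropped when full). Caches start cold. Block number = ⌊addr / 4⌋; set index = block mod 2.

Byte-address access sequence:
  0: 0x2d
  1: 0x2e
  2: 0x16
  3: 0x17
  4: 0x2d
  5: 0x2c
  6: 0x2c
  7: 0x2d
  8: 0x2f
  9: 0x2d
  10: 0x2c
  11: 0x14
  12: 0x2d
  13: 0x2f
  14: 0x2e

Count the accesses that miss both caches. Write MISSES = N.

MISSES = 2

0: 0x2d (blk 11, set 1) → MISS  vc=[]
1: 0x2e (blk 11, set 1) → L1-HIT  vc=[]
2: 0x16 (blk 5, set 1) → MISS  vc=[11]
3: 0x17 (blk 5, set 1) → L1-HIT  vc=[11]
4: 0x2d (blk 11, set 1) → VC-HIT  vc=[5]
5: 0x2c (blk 11, set 1) → L1-HIT  vc=[5]
6: 0x2c (blk 11, set 1) → L1-HIT  vc=[5]
7: 0x2d (blk 11, set 1) → L1-HIT  vc=[5]
8: 0x2f (blk 11, set 1) → L1-HIT  vc=[5]
9: 0x2d (blk 11, set 1) → L1-HIT  vc=[5]
10: 0x2c (blk 11, set 1) → L1-HIT  vc=[5]
11: 0x14 (blk 5, set 1) → VC-HIT  vc=[11]
12: 0x2d (blk 11, set 1) → VC-HIT  vc=[5]
13: 0x2f (blk 11, set 1) → L1-HIT  vc=[5]
14: 0x2e (blk 11, set 1) → L1-HIT  vc=[5]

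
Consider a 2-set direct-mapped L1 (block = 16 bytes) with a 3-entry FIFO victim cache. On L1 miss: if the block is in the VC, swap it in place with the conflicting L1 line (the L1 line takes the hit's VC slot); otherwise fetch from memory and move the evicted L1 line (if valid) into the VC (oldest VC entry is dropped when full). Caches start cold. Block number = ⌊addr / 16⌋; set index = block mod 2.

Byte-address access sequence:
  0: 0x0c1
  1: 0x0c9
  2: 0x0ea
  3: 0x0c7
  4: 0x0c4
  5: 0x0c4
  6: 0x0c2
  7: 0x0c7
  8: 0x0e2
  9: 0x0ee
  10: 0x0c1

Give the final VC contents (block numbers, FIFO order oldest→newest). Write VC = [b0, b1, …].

  [0] addr=0xc1 blk=12 s=0: MISS | VC []
  [1] addr=0xc9 blk=12 s=0: L1-HIT | VC []
  [2] addr=0xea blk=14 s=0: MISS | VC [12]
  [3] addr=0xc7 blk=12 s=0: VC-HIT | VC [14]
  [4] addr=0xc4 blk=12 s=0: L1-HIT | VC [14]
  [5] addr=0xc4 blk=12 s=0: L1-HIT | VC [14]
  [6] addr=0xc2 blk=12 s=0: L1-HIT | VC [14]
  [7] addr=0xc7 blk=12 s=0: L1-HIT | VC [14]
  [8] addr=0xe2 blk=14 s=0: VC-HIT | VC [12]
  [9] addr=0xee blk=14 s=0: L1-HIT | VC [12]
  [10] addr=0xc1 blk=12 s=0: VC-HIT | VC [14]

VC = [14]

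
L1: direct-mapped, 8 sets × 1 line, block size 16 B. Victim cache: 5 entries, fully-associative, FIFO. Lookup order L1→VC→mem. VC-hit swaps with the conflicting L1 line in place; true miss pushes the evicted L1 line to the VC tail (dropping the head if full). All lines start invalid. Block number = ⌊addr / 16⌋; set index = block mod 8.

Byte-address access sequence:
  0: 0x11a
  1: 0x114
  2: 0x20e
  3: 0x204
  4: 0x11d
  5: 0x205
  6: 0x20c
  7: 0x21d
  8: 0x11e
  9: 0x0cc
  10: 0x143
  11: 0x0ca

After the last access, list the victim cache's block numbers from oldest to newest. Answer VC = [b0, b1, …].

VC = [33, 20]

  [0] addr=0x11a blk=17 s=1: MISS | VC []
  [1] addr=0x114 blk=17 s=1: L1-HIT | VC []
  [2] addr=0x20e blk=32 s=0: MISS | VC []
  [3] addr=0x204 blk=32 s=0: L1-HIT | VC []
  [4] addr=0x11d blk=17 s=1: L1-HIT | VC []
  [5] addr=0x205 blk=32 s=0: L1-HIT | VC []
  [6] addr=0x20c blk=32 s=0: L1-HIT | VC []
  [7] addr=0x21d blk=33 s=1: MISS | VC [17]
  [8] addr=0x11e blk=17 s=1: VC-HIT | VC [33]
  [9] addr=0xcc blk=12 s=4: MISS | VC [33]
  [10] addr=0x143 blk=20 s=4: MISS | VC [33, 12]
  [11] addr=0xca blk=12 s=4: VC-HIT | VC [33, 20]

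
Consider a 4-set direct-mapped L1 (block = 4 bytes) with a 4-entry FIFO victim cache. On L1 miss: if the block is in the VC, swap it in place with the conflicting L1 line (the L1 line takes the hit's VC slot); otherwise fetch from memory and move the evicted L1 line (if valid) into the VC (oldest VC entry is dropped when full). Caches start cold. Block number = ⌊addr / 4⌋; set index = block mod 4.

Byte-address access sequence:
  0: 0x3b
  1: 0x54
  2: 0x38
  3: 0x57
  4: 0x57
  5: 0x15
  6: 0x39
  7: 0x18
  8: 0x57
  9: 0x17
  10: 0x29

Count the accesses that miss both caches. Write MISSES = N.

0: 0x3b (blk 14, set 2) → MISS  vc=[]
1: 0x54 (blk 21, set 1) → MISS  vc=[]
2: 0x38 (blk 14, set 2) → L1-HIT  vc=[]
3: 0x57 (blk 21, set 1) → L1-HIT  vc=[]
4: 0x57 (blk 21, set 1) → L1-HIT  vc=[]
5: 0x15 (blk 5, set 1) → MISS  vc=[21]
6: 0x39 (blk 14, set 2) → L1-HIT  vc=[21]
7: 0x18 (blk 6, set 2) → MISS  vc=[21, 14]
8: 0x57 (blk 21, set 1) → VC-HIT  vc=[5, 14]
9: 0x17 (blk 5, set 1) → VC-HIT  vc=[21, 14]
10: 0x29 (blk 10, set 2) → MISS  vc=[21, 14, 6]

MISSES = 5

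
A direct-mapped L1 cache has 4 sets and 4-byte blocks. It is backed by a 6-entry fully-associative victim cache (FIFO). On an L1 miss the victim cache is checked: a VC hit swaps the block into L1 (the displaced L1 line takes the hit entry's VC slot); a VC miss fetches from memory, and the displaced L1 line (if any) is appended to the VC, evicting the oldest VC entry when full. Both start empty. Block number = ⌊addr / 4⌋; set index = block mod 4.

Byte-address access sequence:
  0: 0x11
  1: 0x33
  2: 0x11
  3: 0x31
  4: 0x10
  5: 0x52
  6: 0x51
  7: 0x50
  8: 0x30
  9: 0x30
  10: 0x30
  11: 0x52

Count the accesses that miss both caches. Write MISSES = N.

MISSES = 3

  [0] addr=0x11 blk=4 s=0: MISS | VC []
  [1] addr=0x33 blk=12 s=0: MISS | VC [4]
  [2] addr=0x11 blk=4 s=0: VC-HIT | VC [12]
  [3] addr=0x31 blk=12 s=0: VC-HIT | VC [4]
  [4] addr=0x10 blk=4 s=0: VC-HIT | VC [12]
  [5] addr=0x52 blk=20 s=0: MISS | VC [12, 4]
  [6] addr=0x51 blk=20 s=0: L1-HIT | VC [12, 4]
  [7] addr=0x50 blk=20 s=0: L1-HIT | VC [12, 4]
  [8] addr=0x30 blk=12 s=0: VC-HIT | VC [20, 4]
  [9] addr=0x30 blk=12 s=0: L1-HIT | VC [20, 4]
  [10] addr=0x30 blk=12 s=0: L1-HIT | VC [20, 4]
  [11] addr=0x52 blk=20 s=0: VC-HIT | VC [12, 4]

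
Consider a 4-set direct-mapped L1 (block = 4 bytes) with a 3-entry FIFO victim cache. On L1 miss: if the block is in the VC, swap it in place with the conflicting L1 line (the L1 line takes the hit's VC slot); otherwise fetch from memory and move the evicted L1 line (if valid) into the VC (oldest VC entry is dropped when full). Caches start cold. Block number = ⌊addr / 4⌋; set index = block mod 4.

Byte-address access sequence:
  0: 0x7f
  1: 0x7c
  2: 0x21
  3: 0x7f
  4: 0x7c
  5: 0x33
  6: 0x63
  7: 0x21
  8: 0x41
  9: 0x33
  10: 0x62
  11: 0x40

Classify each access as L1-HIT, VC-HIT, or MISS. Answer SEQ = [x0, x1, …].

#0 0x7f→b31/s3 MISS; vc=[]
#1 0x7c→b31/s3 L1-HIT; vc=[]
#2 0x21→b8/s0 MISS; vc=[]
#3 0x7f→b31/s3 L1-HIT; vc=[]
#4 0x7c→b31/s3 L1-HIT; vc=[]
#5 0x33→b12/s0 MISS; vc=[8]
#6 0x63→b24/s0 MISS; vc=[8,12]
#7 0x21→b8/s0 VC-HIT; vc=[24,12]
#8 0x41→b16/s0 MISS; vc=[24,12,8]
#9 0x33→b12/s0 VC-HIT; vc=[24,16,8]
#10 0x62→b24/s0 VC-HIT; vc=[12,16,8]
#11 0x40→b16/s0 VC-HIT; vc=[12,24,8]

SEQ = [MISS, L1-HIT, MISS, L1-HIT, L1-HIT, MISS, MISS, VC-HIT, MISS, VC-HIT, VC-HIT, VC-HIT]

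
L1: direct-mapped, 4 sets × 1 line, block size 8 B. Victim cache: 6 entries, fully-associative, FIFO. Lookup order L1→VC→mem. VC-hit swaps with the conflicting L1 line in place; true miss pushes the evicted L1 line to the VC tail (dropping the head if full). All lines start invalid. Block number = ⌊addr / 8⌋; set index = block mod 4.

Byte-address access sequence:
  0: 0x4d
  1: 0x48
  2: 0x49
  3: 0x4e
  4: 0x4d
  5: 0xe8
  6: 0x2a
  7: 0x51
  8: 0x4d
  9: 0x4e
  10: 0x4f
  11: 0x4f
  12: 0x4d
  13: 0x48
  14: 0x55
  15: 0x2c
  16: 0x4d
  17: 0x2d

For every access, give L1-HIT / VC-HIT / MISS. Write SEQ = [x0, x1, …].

SEQ = [MISS, L1-HIT, L1-HIT, L1-HIT, L1-HIT, MISS, MISS, MISS, VC-HIT, L1-HIT, L1-HIT, L1-HIT, L1-HIT, L1-HIT, L1-HIT, VC-HIT, VC-HIT, VC-HIT]

#0 0x4d→b9/s1 MISS; vc=[]
#1 0x48→b9/s1 L1-HIT; vc=[]
#2 0x49→b9/s1 L1-HIT; vc=[]
#3 0x4e→b9/s1 L1-HIT; vc=[]
#4 0x4d→b9/s1 L1-HIT; vc=[]
#5 0xe8→b29/s1 MISS; vc=[9]
#6 0x2a→b5/s1 MISS; vc=[9,29]
#7 0x51→b10/s2 MISS; vc=[9,29]
#8 0x4d→b9/s1 VC-HIT; vc=[5,29]
#9 0x4e→b9/s1 L1-HIT; vc=[5,29]
#10 0x4f→b9/s1 L1-HIT; vc=[5,29]
#11 0x4f→b9/s1 L1-HIT; vc=[5,29]
#12 0x4d→b9/s1 L1-HIT; vc=[5,29]
#13 0x48→b9/s1 L1-HIT; vc=[5,29]
#14 0x55→b10/s2 L1-HIT; vc=[5,29]
#15 0x2c→b5/s1 VC-HIT; vc=[9,29]
#16 0x4d→b9/s1 VC-HIT; vc=[5,29]
#17 0x2d→b5/s1 VC-HIT; vc=[9,29]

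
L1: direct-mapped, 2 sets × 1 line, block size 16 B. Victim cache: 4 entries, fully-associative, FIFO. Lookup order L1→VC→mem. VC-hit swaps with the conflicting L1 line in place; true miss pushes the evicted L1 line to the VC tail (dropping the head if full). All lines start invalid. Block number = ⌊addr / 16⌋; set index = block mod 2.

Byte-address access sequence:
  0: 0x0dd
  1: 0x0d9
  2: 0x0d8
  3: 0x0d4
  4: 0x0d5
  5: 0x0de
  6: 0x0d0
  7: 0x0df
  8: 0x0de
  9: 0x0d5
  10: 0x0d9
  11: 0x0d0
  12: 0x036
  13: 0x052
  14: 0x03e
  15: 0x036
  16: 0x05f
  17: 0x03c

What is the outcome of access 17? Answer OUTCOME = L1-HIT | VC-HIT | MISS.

  [0] addr=0xdd blk=13 s=1: MISS | VC []
  [1] addr=0xd9 blk=13 s=1: L1-HIT | VC []
  [2] addr=0xd8 blk=13 s=1: L1-HIT | VC []
  [3] addr=0xd4 blk=13 s=1: L1-HIT | VC []
  [4] addr=0xd5 blk=13 s=1: L1-HIT | VC []
  [5] addr=0xde blk=13 s=1: L1-HIT | VC []
  [6] addr=0xd0 blk=13 s=1: L1-HIT | VC []
  [7] addr=0xdf blk=13 s=1: L1-HIT | VC []
  [8] addr=0xde blk=13 s=1: L1-HIT | VC []
  [9] addr=0xd5 blk=13 s=1: L1-HIT | VC []
  [10] addr=0xd9 blk=13 s=1: L1-HIT | VC []
  [11] addr=0xd0 blk=13 s=1: L1-HIT | VC []
  [12] addr=0x36 blk=3 s=1: MISS | VC [13]
  [13] addr=0x52 blk=5 s=1: MISS | VC [13, 3]
  [14] addr=0x3e blk=3 s=1: VC-HIT | VC [13, 5]
  [15] addr=0x36 blk=3 s=1: L1-HIT | VC [13, 5]
  [16] addr=0x5f blk=5 s=1: VC-HIT | VC [13, 3]
  [17] addr=0x3c blk=3 s=1: VC-HIT | VC [13, 5]

OUTCOME = VC-HIT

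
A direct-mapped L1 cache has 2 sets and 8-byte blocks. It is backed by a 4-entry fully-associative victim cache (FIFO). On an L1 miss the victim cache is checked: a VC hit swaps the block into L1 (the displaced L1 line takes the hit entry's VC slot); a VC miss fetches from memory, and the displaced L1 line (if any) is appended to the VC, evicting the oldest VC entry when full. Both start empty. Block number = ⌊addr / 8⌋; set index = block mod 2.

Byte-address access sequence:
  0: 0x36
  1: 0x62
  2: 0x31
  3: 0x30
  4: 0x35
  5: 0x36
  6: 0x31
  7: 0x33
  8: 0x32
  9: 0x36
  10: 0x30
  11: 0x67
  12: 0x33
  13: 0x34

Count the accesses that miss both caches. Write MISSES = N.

MISSES = 2

  [0] addr=0x36 blk=6 s=0: MISS | VC []
  [1] addr=0x62 blk=12 s=0: MISS | VC [6]
  [2] addr=0x31 blk=6 s=0: VC-HIT | VC [12]
  [3] addr=0x30 blk=6 s=0: L1-HIT | VC [12]
  [4] addr=0x35 blk=6 s=0: L1-HIT | VC [12]
  [5] addr=0x36 blk=6 s=0: L1-HIT | VC [12]
  [6] addr=0x31 blk=6 s=0: L1-HIT | VC [12]
  [7] addr=0x33 blk=6 s=0: L1-HIT | VC [12]
  [8] addr=0x32 blk=6 s=0: L1-HIT | VC [12]
  [9] addr=0x36 blk=6 s=0: L1-HIT | VC [12]
  [10] addr=0x30 blk=6 s=0: L1-HIT | VC [12]
  [11] addr=0x67 blk=12 s=0: VC-HIT | VC [6]
  [12] addr=0x33 blk=6 s=0: VC-HIT | VC [12]
  [13] addr=0x34 blk=6 s=0: L1-HIT | VC [12]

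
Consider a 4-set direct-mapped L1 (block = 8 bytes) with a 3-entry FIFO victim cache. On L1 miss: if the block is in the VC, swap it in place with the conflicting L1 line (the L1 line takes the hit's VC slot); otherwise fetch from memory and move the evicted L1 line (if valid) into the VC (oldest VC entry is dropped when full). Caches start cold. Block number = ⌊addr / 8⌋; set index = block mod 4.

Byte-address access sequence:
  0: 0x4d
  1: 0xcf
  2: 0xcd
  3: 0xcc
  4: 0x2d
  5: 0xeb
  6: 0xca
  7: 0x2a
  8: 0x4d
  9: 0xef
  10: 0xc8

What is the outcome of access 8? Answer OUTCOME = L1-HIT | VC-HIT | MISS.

0: 0x4d (blk 9, set 1) → MISS  vc=[]
1: 0xcf (blk 25, set 1) → MISS  vc=[9]
2: 0xcd (blk 25, set 1) → L1-HIT  vc=[9]
3: 0xcc (blk 25, set 1) → L1-HIT  vc=[9]
4: 0x2d (blk 5, set 1) → MISS  vc=[9, 25]
5: 0xeb (blk 29, set 1) → MISS  vc=[9, 25, 5]
6: 0xca (blk 25, set 1) → VC-HIT  vc=[9, 29, 5]
7: 0x2a (blk 5, set 1) → VC-HIT  vc=[9, 29, 25]
8: 0x4d (blk 9, set 1) → VC-HIT  vc=[5, 29, 25]
9: 0xef (blk 29, set 1) → VC-HIT  vc=[5, 9, 25]
10: 0xc8 (blk 25, set 1) → VC-HIT  vc=[5, 9, 29]

OUTCOME = VC-HIT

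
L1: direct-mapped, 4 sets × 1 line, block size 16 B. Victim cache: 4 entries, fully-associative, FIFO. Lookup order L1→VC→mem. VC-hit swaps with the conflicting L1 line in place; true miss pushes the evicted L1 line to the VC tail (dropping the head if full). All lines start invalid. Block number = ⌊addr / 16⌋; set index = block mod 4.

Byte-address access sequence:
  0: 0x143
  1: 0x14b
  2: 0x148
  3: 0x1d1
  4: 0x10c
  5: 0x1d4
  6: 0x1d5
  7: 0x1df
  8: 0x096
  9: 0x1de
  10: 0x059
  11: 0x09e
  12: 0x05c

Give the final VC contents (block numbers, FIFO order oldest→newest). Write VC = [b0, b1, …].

#0 0x143→b20/s0 MISS; vc=[]
#1 0x14b→b20/s0 L1-HIT; vc=[]
#2 0x148→b20/s0 L1-HIT; vc=[]
#3 0x1d1→b29/s1 MISS; vc=[]
#4 0x10c→b16/s0 MISS; vc=[20]
#5 0x1d4→b29/s1 L1-HIT; vc=[20]
#6 0x1d5→b29/s1 L1-HIT; vc=[20]
#7 0x1df→b29/s1 L1-HIT; vc=[20]
#8 0x96→b9/s1 MISS; vc=[20,29]
#9 0x1de→b29/s1 VC-HIT; vc=[20,9]
#10 0x59→b5/s1 MISS; vc=[20,9,29]
#11 0x9e→b9/s1 VC-HIT; vc=[20,5,29]
#12 0x5c→b5/s1 VC-HIT; vc=[20,9,29]

VC = [20, 9, 29]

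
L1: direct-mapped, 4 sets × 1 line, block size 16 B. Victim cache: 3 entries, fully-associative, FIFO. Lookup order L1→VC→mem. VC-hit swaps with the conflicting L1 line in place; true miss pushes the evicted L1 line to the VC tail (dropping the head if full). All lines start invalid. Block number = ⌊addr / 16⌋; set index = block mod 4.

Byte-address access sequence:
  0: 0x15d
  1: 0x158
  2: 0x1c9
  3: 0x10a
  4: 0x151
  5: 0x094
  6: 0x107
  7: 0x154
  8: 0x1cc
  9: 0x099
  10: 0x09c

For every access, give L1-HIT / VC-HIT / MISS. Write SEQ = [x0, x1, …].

0: 0x15d (blk 21, set 1) → MISS  vc=[]
1: 0x158 (blk 21, set 1) → L1-HIT  vc=[]
2: 0x1c9 (blk 28, set 0) → MISS  vc=[]
3: 0x10a (blk 16, set 0) → MISS  vc=[28]
4: 0x151 (blk 21, set 1) → L1-HIT  vc=[28]
5: 0x94 (blk 9, set 1) → MISS  vc=[28, 21]
6: 0x107 (blk 16, set 0) → L1-HIT  vc=[28, 21]
7: 0x154 (blk 21, set 1) → VC-HIT  vc=[28, 9]
8: 0x1cc (blk 28, set 0) → VC-HIT  vc=[16, 9]
9: 0x99 (blk 9, set 1) → VC-HIT  vc=[16, 21]
10: 0x9c (blk 9, set 1) → L1-HIT  vc=[16, 21]

SEQ = [MISS, L1-HIT, MISS, MISS, L1-HIT, MISS, L1-HIT, VC-HIT, VC-HIT, VC-HIT, L1-HIT]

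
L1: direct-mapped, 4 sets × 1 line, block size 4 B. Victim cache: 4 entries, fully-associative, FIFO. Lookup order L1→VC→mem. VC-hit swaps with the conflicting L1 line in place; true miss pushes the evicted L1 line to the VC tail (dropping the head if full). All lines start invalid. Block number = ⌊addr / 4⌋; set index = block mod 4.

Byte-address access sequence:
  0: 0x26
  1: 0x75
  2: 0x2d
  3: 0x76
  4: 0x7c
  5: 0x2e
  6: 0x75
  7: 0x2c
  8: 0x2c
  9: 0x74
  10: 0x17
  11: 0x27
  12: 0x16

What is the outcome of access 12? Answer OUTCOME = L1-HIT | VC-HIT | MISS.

OUTCOME = VC-HIT

0: 0x26 (blk 9, set 1) → MISS  vc=[]
1: 0x75 (blk 29, set 1) → MISS  vc=[9]
2: 0x2d (blk 11, set 3) → MISS  vc=[9]
3: 0x76 (blk 29, set 1) → L1-HIT  vc=[9]
4: 0x7c (blk 31, set 3) → MISS  vc=[9, 11]
5: 0x2e (blk 11, set 3) → VC-HIT  vc=[9, 31]
6: 0x75 (blk 29, set 1) → L1-HIT  vc=[9, 31]
7: 0x2c (blk 11, set 3) → L1-HIT  vc=[9, 31]
8: 0x2c (blk 11, set 3) → L1-HIT  vc=[9, 31]
9: 0x74 (blk 29, set 1) → L1-HIT  vc=[9, 31]
10: 0x17 (blk 5, set 1) → MISS  vc=[9, 31, 29]
11: 0x27 (blk 9, set 1) → VC-HIT  vc=[5, 31, 29]
12: 0x16 (blk 5, set 1) → VC-HIT  vc=[9, 31, 29]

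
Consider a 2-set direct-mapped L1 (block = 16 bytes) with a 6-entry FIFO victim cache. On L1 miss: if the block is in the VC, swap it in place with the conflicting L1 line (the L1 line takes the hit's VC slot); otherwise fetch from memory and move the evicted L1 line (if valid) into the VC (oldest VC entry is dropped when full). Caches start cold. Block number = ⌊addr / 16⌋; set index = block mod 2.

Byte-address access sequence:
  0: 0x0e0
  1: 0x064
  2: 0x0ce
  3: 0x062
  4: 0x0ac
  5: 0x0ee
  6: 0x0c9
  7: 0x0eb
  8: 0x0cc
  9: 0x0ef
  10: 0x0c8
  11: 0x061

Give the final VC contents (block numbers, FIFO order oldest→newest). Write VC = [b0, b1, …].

#0 0xe0→b14/s0 MISS; vc=[]
#1 0x64→b6/s0 MISS; vc=[14]
#2 0xce→b12/s0 MISS; vc=[14,6]
#3 0x62→b6/s0 VC-HIT; vc=[14,12]
#4 0xac→b10/s0 MISS; vc=[14,12,6]
#5 0xee→b14/s0 VC-HIT; vc=[10,12,6]
#6 0xc9→b12/s0 VC-HIT; vc=[10,14,6]
#7 0xeb→b14/s0 VC-HIT; vc=[10,12,6]
#8 0xcc→b12/s0 VC-HIT; vc=[10,14,6]
#9 0xef→b14/s0 VC-HIT; vc=[10,12,6]
#10 0xc8→b12/s0 VC-HIT; vc=[10,14,6]
#11 0x61→b6/s0 VC-HIT; vc=[10,14,12]

VC = [10, 14, 12]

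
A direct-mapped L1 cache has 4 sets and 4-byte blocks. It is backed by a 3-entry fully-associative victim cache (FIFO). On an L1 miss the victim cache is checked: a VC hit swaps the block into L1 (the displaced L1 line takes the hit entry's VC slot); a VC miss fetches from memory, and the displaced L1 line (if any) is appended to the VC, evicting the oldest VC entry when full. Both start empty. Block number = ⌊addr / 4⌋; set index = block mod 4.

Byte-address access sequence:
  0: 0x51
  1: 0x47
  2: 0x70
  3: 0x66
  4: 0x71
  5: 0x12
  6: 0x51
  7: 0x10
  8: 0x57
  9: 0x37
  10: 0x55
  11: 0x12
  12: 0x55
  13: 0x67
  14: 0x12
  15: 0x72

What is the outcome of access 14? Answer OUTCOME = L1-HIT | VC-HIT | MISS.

#0 0x51→b20/s0 MISS; vc=[]
#1 0x47→b17/s1 MISS; vc=[]
#2 0x70→b28/s0 MISS; vc=[20]
#3 0x66→b25/s1 MISS; vc=[20,17]
#4 0x71→b28/s0 L1-HIT; vc=[20,17]
#5 0x12→b4/s0 MISS; vc=[20,17,28]
#6 0x51→b20/s0 VC-HIT; vc=[4,17,28]
#7 0x10→b4/s0 VC-HIT; vc=[20,17,28]
#8 0x57→b21/s1 MISS; vc=[17,28,25]
#9 0x37→b13/s1 MISS; vc=[28,25,21]
#10 0x55→b21/s1 VC-HIT; vc=[28,25,13]
#11 0x12→b4/s0 L1-HIT; vc=[28,25,13]
#12 0x55→b21/s1 L1-HIT; vc=[28,25,13]
#13 0x67→b25/s1 VC-HIT; vc=[28,21,13]
#14 0x12→b4/s0 L1-HIT; vc=[28,21,13]
#15 0x72→b28/s0 VC-HIT; vc=[4,21,13]

OUTCOME = L1-HIT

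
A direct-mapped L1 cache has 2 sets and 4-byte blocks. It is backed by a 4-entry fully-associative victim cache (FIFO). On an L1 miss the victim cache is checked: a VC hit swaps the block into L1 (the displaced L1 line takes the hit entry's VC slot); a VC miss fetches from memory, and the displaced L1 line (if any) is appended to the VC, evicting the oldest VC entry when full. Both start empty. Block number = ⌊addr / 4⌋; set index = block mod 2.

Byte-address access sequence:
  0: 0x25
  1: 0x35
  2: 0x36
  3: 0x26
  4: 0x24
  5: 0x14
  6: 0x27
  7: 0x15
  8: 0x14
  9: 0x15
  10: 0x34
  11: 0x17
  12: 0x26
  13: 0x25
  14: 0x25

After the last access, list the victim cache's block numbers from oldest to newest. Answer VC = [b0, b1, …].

0: 0x25 (blk 9, set 1) → MISS  vc=[]
1: 0x35 (blk 13, set 1) → MISS  vc=[9]
2: 0x36 (blk 13, set 1) → L1-HIT  vc=[9]
3: 0x26 (blk 9, set 1) → VC-HIT  vc=[13]
4: 0x24 (blk 9, set 1) → L1-HIT  vc=[13]
5: 0x14 (blk 5, set 1) → MISS  vc=[13, 9]
6: 0x27 (blk 9, set 1) → VC-HIT  vc=[13, 5]
7: 0x15 (blk 5, set 1) → VC-HIT  vc=[13, 9]
8: 0x14 (blk 5, set 1) → L1-HIT  vc=[13, 9]
9: 0x15 (blk 5, set 1) → L1-HIT  vc=[13, 9]
10: 0x34 (blk 13, set 1) → VC-HIT  vc=[5, 9]
11: 0x17 (blk 5, set 1) → VC-HIT  vc=[13, 9]
12: 0x26 (blk 9, set 1) → VC-HIT  vc=[13, 5]
13: 0x25 (blk 9, set 1) → L1-HIT  vc=[13, 5]
14: 0x25 (blk 9, set 1) → L1-HIT  vc=[13, 5]

VC = [13, 5]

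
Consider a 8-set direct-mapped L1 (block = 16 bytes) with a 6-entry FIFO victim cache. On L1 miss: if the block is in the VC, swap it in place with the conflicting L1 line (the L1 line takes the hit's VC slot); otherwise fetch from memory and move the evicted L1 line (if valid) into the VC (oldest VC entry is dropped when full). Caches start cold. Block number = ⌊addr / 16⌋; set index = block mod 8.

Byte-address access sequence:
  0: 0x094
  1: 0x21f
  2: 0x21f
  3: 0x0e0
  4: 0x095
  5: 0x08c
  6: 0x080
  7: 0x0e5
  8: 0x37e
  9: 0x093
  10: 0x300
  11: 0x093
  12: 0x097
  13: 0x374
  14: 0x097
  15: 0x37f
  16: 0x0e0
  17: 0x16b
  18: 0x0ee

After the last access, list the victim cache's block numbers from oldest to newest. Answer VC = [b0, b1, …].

VC = [33, 8, 22]

#0 0x94→b9/s1 MISS; vc=[]
#1 0x21f→b33/s1 MISS; vc=[9]
#2 0x21f→b33/s1 L1-HIT; vc=[9]
#3 0xe0→b14/s6 MISS; vc=[9]
#4 0x95→b9/s1 VC-HIT; vc=[33]
#5 0x8c→b8/s0 MISS; vc=[33]
#6 0x80→b8/s0 L1-HIT; vc=[33]
#7 0xe5→b14/s6 L1-HIT; vc=[33]
#8 0x37e→b55/s7 MISS; vc=[33]
#9 0x93→b9/s1 L1-HIT; vc=[33]
#10 0x300→b48/s0 MISS; vc=[33,8]
#11 0x93→b9/s1 L1-HIT; vc=[33,8]
#12 0x97→b9/s1 L1-HIT; vc=[33,8]
#13 0x374→b55/s7 L1-HIT; vc=[33,8]
#14 0x97→b9/s1 L1-HIT; vc=[33,8]
#15 0x37f→b55/s7 L1-HIT; vc=[33,8]
#16 0xe0→b14/s6 L1-HIT; vc=[33,8]
#17 0x16b→b22/s6 MISS; vc=[33,8,14]
#18 0xee→b14/s6 VC-HIT; vc=[33,8,22]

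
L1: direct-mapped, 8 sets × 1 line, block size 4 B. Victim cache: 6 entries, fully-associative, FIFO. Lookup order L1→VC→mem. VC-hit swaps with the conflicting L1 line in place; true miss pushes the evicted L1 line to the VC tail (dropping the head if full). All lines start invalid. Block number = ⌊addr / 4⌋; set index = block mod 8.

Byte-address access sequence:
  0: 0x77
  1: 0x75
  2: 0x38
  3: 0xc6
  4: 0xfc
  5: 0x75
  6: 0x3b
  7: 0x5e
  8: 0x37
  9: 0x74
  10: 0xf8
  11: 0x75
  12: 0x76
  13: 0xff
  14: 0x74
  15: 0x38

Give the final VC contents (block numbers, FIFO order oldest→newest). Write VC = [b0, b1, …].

VC = [23, 13, 62]

0: 0x77 (blk 29, set 5) → MISS  vc=[]
1: 0x75 (blk 29, set 5) → L1-HIT  vc=[]
2: 0x38 (blk 14, set 6) → MISS  vc=[]
3: 0xc6 (blk 49, set 1) → MISS  vc=[]
4: 0xfc (blk 63, set 7) → MISS  vc=[]
5: 0x75 (blk 29, set 5) → L1-HIT  vc=[]
6: 0x3b (blk 14, set 6) → L1-HIT  vc=[]
7: 0x5e (blk 23, set 7) → MISS  vc=[63]
8: 0x37 (blk 13, set 5) → MISS  vc=[63, 29]
9: 0x74 (blk 29, set 5) → VC-HIT  vc=[63, 13]
10: 0xf8 (blk 62, set 6) → MISS  vc=[63, 13, 14]
11: 0x75 (blk 29, set 5) → L1-HIT  vc=[63, 13, 14]
12: 0x76 (blk 29, set 5) → L1-HIT  vc=[63, 13, 14]
13: 0xff (blk 63, set 7) → VC-HIT  vc=[23, 13, 14]
14: 0x74 (blk 29, set 5) → L1-HIT  vc=[23, 13, 14]
15: 0x38 (blk 14, set 6) → VC-HIT  vc=[23, 13, 62]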